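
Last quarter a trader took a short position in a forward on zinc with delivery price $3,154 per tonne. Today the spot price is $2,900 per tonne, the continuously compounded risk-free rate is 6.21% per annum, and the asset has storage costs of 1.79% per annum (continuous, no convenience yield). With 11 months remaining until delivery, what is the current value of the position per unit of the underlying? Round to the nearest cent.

Current fair forward for the remaining 11 months: F = S·e^((r + u)·T), (r + u) = 0.0621 + 0.0179 = 0.0800
F = 2900 · e^(0.0800 × 11/12) = 2900 × 1.07608917 = 3120.6586
Value of long forward = (F − K)·e^(−rT) = (3120.6586 − 3154) · e^(−0.0621·11/12)
= -33.3414 × 0.94466492 = -31.50
Short position value = −(long value) = $31.50

$31.50 per tonne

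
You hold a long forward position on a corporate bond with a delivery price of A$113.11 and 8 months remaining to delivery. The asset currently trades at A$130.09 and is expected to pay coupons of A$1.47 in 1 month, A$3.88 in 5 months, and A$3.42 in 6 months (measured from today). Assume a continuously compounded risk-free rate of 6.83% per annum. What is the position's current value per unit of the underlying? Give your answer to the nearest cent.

PV(remaining coupons) I = 1.47·e^(−0.0683·1/12) + 3.88·e^(−0.0683·5/12) + 3.42·e^(−0.0683·6/12) = 8.5380
Current forward F = (S − I)·e^(rT) = (130.09 − 8.5380)·e^(0.0683·8/12) = 121.5520 × 1.046586 = 127.2146
Value (long) = (F − K)·e^(−rT) = (127.2146 − 113.11) × 0.955488 = 13.4768
Value = A$13.48

A$13.48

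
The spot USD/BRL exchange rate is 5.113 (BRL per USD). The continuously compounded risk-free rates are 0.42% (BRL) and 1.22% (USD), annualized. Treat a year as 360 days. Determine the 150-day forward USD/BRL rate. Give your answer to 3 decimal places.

5.096

F = S·e^((r_BRL − r_USD)T) = 5.113 · e^((0.0042 − 0.0122) × 150/360)
= 5.113 · e^-0.003333 = 5.113 × 0.996673
F = 5.096 BRL per USD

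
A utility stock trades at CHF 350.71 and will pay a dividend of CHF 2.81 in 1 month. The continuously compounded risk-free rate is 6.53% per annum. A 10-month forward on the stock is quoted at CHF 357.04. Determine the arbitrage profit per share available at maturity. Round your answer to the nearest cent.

PV(dividends) I = 2.81·e^(−0.0653·1/12) = 2.7948
Fair forward F* = (S − I)·e^(rT) = (350.71 − 2.7948)·e^0.054417 = 347.9152 × 1.055925 = 367.3724
Market CHF 357.04 < fair 367.3724: forward underpriced → reverse cash-and-carry (short the stock, invest proceeds at r, pay the dividends, go long the forward).
Profit at T = |F_mkt − F*| = |357.04 − 367.3724| = CHF 10.33 per share

CHF 10.33 per share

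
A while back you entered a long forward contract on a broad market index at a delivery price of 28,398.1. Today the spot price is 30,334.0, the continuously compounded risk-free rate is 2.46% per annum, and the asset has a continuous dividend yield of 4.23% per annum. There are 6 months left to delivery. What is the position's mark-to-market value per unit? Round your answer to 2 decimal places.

1648.23

Current fair forward for the remaining 6 months: F = S·e^((r − q)·T), (r − q) = 0.0246 − 0.0423 = -0.0177
F = 30334.0 · e^(-0.0177 × 6/12) = 30334.0 × 0.99118905 = 30066.7286
Value of long forward = (F − K)·e^(−rT) = (30066.7286 − 28398.1) · e^(−0.0246·6/12)
= 1668.6286 × 0.98777534 = 1648.23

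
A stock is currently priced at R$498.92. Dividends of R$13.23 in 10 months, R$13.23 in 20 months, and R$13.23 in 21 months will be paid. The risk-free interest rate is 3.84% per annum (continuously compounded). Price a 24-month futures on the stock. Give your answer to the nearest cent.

R$498.15

PV(dividends) I = 13.23·e^(−0.0384·10/12) + 13.23·e^(−0.0384·20/12) + 13.23·e^(−0.0384·21/12)
I = 12.8133 + 12.4098 + 12.3702 = 37.5933
F = (S − I)·e^(rT) = (498.92 − 37.5933) · e^(0.0384·24/12)
= 461.3267 · e^0.076800 = 461.3267 × 1.079826 = R$498.15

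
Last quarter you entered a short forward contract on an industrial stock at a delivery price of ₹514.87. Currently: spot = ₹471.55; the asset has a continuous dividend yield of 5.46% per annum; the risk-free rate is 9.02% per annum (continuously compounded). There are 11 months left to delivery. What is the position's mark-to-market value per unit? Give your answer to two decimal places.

Current fair forward for the remaining 11 months: F = S·e^((r − q)·T), (r − q) = 0.0902 − 0.0546 = 0.0356
F = 471.55 · e^(0.0356 × 11/12) = 471.55 × 1.033172 = 487.1923
Value of long forward = (F − K)·e^(−rT) = (487.1923 − 514.87) · e^(−0.0902·11/12)
= -27.6777 × 0.920643 = -25.48
Short position value = −(long value) = ₹25.48

₹25.48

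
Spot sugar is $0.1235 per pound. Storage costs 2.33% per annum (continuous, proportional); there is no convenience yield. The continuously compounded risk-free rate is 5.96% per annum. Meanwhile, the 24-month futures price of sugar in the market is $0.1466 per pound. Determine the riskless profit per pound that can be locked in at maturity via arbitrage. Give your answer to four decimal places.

$0.0008 per pound

Fair futures: F* = S·e^(carry·T), with carry = (r + u) = 0.0596 + 0.0233 = 0.0829
F* = 0.1235 · e^(0.0829 × 24/12) = 0.1235 · e^0.165800 = 0.1235 × 1.180337 = $0.1458
Market $0.1466 > fair $0.1458: forward overpriced → cash-and-carry (buy spot, short the forward).
At maturity, profit = |F_mkt − F*| = |0.1466 − 0.1458| = $0.0008 per pound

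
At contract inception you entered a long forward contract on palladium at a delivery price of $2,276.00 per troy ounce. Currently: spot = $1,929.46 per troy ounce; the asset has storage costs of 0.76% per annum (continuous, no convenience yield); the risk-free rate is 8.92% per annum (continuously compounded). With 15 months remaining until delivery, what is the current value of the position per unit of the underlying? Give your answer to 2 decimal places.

-$87.99 per troy ounce

Current fair forward for the remaining 15 months: F = S·e^((r + u)·T), (r + u) = 0.0892 + 0.0076 = 0.0968
F = 1929.46 · e^(0.0968 × 15/12) = 1929.46 × 1.12862491 = 2177.6366
Value of long forward = (F − K)·e^(−rT) = (2177.6366 − 2276.00) · e^(−0.0892·15/12)
= -98.3634 × 0.89449139 = -87.99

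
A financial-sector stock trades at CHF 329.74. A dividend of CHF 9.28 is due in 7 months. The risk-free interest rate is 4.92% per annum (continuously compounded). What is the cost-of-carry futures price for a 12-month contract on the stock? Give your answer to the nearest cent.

CHF 336.90

PV(dividends) I = 9.28·e^(−0.0492·7/12)
I = 9.0174
F = (S − I)·e^(rT) = (329.74 − 9.0174) · e^(0.0492·12/12)
= 320.7226 · e^0.049200 = 320.7226 × 1.050430 = CHF 336.90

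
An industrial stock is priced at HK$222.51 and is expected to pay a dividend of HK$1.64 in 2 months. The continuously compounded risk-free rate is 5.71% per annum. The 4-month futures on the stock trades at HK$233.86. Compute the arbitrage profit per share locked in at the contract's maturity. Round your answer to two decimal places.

HK$8.73 per share

PV(dividends) I = 1.64·e^(−0.0571·2/12) = 1.6245
Fair futures F* = (S − I)·e^(rT) = (222.51 − 1.6245)·e^0.019033 = 220.8855 × 1.019215 = 225.1298
Market HK$233.86 > fair 225.1298: forward overpriced → cash-and-carry (borrow at r, buy the stock and collect the dividends, short the forward).
Profit at T = |F_mkt − F*| = |233.86 − 225.1298| = HK$8.73 per share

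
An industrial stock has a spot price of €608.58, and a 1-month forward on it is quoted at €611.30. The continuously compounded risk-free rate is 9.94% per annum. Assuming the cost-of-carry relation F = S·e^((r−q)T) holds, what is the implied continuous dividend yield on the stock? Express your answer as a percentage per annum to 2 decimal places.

From F = S·e^((r−q)T): (r − q) = ln(F/S)/T
ln(611.30/608.58) = ln(1.004469) = 0.004459
(r − q) = 0.004459 / (1/12) = 0.053508
q = r − ln(F/S)/T = 0.0994 − 0.053508 = 0.045892
q = 4.59%

4.59%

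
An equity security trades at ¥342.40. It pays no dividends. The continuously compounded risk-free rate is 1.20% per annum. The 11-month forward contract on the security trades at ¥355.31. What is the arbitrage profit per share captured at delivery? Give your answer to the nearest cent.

Fair forward: F* = S·e^(carry·T), with carry = r = 0.0120
F* = 342.40 · e^(0.0120 × 11/12) = 342.40 · e^0.011000 = 342.40 × 1.011061 = ¥346.1873
Market ¥355.31 > fair ¥346.1873: forward overpriced → cash-and-carry (buy spot, short the forward).
At maturity, profit = |F_mkt − F*| = |355.31 − 346.1873| = ¥9.12 per share

¥9.12 per share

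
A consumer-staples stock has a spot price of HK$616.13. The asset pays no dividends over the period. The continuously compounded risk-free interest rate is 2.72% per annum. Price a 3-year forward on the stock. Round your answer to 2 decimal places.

HK$668.51

F = S·e^(rT) = 616.13 · e^(0.0272 × 3)
= 616.13 · e^0.081600 = 616.13 × 1.085022
F = HK$668.51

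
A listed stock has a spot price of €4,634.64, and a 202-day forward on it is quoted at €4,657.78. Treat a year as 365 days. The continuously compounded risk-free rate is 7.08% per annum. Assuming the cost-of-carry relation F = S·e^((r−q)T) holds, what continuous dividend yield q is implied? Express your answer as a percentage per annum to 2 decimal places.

From F = S·e^((r−q)T): (r − q) = ln(F/S)/T
ln(4657.78/4634.64) = ln(1.004993) = 0.004981
(r − q) = 0.004981 / (202/365) = 0.009000
q = r − ln(F/S)/T = 0.0708 − 0.009000 = 0.061800
q = 6.18%

6.18%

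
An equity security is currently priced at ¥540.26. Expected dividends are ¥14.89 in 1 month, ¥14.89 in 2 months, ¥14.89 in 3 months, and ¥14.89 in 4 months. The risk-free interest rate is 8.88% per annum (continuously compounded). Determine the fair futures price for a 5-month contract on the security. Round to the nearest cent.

PV(dividends) I = 14.89·e^(−0.0888·1/12) + 14.89·e^(−0.0888·2/12) + 14.89·e^(−0.0888·3/12) + 14.89·e^(−0.0888·4/12)
I = 14.7802 + 14.6713 + 14.5631 + 14.4557 = 58.4703
F = (S − I)·e^(rT) = (540.26 − 58.4703) · e^(0.0888·5/12)
= 481.7897 · e^0.037000 = 481.7897 × 1.037693 = ¥499.95

¥499.95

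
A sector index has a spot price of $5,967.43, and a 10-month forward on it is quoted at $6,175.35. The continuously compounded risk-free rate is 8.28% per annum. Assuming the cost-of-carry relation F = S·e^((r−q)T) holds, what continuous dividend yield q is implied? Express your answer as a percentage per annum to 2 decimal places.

4.17%

From F = S·e^((r−q)T): (r − q) = ln(F/S)/T
ln(6175.35/5967.43) = ln(1.034842) = 0.034249
(r − q) = 0.034249 / (10/12) = 0.041099
q = r − ln(F/S)/T = 0.0828 − 0.041099 = 0.041701
q = 4.17%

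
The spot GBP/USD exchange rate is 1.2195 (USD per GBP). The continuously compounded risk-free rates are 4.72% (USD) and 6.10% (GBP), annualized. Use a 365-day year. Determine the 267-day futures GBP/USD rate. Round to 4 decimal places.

F = S·e^((r_USD − r_GBP)T) = 1.2195 · e^((0.0472 − 0.0610) × 267/365)
= 1.2195 · e^-0.010095 = 1.2195 × 0.989956
F = 1.2073 USD per GBP

1.2073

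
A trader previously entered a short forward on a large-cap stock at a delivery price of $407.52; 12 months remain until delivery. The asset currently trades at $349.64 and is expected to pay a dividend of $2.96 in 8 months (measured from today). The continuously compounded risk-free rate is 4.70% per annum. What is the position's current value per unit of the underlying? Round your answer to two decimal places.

PV(remaining dividends) I = 2.96·e^(−0.0470·8/12) = 2.8687
Current forward F = (S − I)·e^(rT) = (349.64 − 2.8687)·e^(0.0470·12/12) = 346.7713 × 1.048122 = 363.4586
Value (long) = (F − K)·e^(−rT) = (363.4586 − 407.52) × 0.954087 = -42.0384
Short position value = −(long value) = $42.04

$42.04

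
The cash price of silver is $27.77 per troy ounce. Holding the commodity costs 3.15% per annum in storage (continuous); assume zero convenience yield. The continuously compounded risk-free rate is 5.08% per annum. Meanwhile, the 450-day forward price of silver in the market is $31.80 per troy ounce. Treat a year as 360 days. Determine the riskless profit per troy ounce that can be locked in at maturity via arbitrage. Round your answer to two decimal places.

Fair forward: F* = S·e^(carry·T), with carry = (r + u) = 0.0508 + 0.0315 = 0.0823
F* = 27.77 · e^(0.0823 × 450/360) = 27.77 · e^0.102875 = 27.77 × 1.108353 = $30.7790
Market $31.80 > fair $30.7790: forward overpriced → cash-and-carry (buy spot, short the forward).
At maturity, profit = |F_mkt − F*| = |31.80 − 30.7790| = $1.02 per troy ounce

$1.02 per troy ounce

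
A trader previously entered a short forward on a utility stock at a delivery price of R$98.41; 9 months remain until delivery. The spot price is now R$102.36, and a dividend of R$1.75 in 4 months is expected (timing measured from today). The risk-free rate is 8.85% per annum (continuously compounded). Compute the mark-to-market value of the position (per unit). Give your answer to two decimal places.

-R$8.57

PV(remaining dividends) I = 1.75·e^(−0.0885·4/12) = 1.6991
Current forward F = (S − I)·e^(rT) = (102.36 − 1.6991)·e^(0.0885·9/12) = 100.6609 × 1.068627 = 107.5690
Value (long) = (F − K)·e^(−rT) = (107.5690 − 98.41) × 0.935780 = 8.5708
Short position value = −(long value) = -R$8.57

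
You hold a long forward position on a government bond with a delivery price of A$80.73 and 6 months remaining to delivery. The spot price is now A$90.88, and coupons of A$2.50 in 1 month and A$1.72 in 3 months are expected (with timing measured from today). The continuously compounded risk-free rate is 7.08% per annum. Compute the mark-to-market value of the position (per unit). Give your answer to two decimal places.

PV(remaining coupons) I = 2.50·e^(−0.0708·1/12) + 1.72·e^(−0.0708·3/12) = 4.1751
Current forward F = (S − I)·e^(rT) = (90.88 − 4.1751)·e^(0.0708·6/12) = 86.7049 × 1.036034 = 89.8292
Value (long) = (F − K)·e^(−rT) = (89.8292 − 80.73) × 0.965219 = 8.7827
Value = A$8.78

A$8.78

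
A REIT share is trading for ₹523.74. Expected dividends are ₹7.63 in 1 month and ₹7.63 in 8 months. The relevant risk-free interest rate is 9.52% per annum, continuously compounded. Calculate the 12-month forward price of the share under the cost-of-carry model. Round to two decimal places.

PV(dividends) I = 7.63·e^(−0.0952·1/12) + 7.63·e^(−0.0952·8/12)
I = 7.5697 + 7.1608 = 14.7305
F = (S − I)·e^(rT) = (523.74 − 14.7305) · e^(0.0952·12/12)
= 509.0095 · e^0.095200 = 509.0095 × 1.099879 = ₹559.85

₹559.85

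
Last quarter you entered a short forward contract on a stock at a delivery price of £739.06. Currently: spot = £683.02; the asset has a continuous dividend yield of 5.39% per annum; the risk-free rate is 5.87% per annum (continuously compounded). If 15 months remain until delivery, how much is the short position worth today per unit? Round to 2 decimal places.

Current fair forward for the remaining 15 months: F = S·e^((r − q)·T), (r − q) = 0.0587 − 0.0539 = 0.0048
F = 683.02 · e^(0.0048 × 15/12) = 683.02 × 1.006018 = 687.1304
Value of long forward = (F − K)·e^(−rT) = (687.1304 − 739.06) · e^(−0.0587·15/12)
= -51.9296 × 0.929252 = -48.26
Short position value = −(long value) = £48.26

£48.26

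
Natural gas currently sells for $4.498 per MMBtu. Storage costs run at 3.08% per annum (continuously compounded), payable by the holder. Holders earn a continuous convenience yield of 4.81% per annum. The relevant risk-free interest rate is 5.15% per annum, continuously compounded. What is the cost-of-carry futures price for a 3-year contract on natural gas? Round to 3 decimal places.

$4.984 per MMBtu

Net carry = r + u − y = 0.0515 + 0.0308 − 0.0481 = 0.0342
F = S·e^((r+u−y)T) = 4.498 · e^(0.0342 × 3) = 4.498 · e^0.102600
= 4.498 × 1.108048 = $4.984 per MMBtu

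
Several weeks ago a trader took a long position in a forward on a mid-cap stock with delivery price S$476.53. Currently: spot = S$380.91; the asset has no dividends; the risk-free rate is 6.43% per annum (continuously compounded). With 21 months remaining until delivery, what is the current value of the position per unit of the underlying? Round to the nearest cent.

-S$44.91

Current fair forward for the remaining 21 months: F = S·e^(r·T), r = 0.0643
F = 380.91 · e^(0.0643 × 21/12) = 380.91 × 1.119100 = 426.2764
Value of long forward = (F − K)·e^(−rT) = (426.2764 − 476.53) · e^(−0.0643·21/12)
= -50.2536 × 0.893575 = -44.91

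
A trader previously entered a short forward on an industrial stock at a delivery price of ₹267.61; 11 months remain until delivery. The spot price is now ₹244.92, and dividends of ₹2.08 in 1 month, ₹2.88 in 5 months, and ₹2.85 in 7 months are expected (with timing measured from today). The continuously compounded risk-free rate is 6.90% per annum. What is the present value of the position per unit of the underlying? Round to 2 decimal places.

₹13.89

PV(remaining dividends) I = 2.08·e^(−0.0690·1/12) + 2.88·e^(−0.0690·5/12) + 2.85·e^(−0.0690·7/12) = 7.6040
Current forward F = (S − I)·e^(rT) = (244.92 − 7.6040)·e^(0.0690·11/12) = 237.3160 × 1.065293 = 252.8111
Value (long) = (F − K)·e^(−rT) = (252.8111 − 267.61) × 0.938709 = -13.8919
Short position value = −(long value) = ₹13.89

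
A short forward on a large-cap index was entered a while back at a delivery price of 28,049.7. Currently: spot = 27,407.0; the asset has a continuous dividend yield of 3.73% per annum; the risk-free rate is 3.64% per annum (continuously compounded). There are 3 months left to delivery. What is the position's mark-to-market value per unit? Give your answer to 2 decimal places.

642.99

Current fair forward for the remaining 3 months: F = S·e^((r − q)·T), (r − q) = 0.0364 − 0.0373 = -0.0009
F = 27407.0 · e^(-0.0009 × 3/12) = 27407.0 × 0.99977503 = 27400.8342
Value of long forward = (F − K)·e^(−rT) = (27400.8342 − 28049.7) · e^(−0.0364·3/12)
= -648.8658 × 0.99094128 = -642.99
Short position value = −(long value) = 642.99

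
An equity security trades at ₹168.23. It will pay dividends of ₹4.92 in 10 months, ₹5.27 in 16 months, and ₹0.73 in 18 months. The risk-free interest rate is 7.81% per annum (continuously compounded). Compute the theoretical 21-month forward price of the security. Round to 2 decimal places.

₹181.39

PV(dividends) I = 4.92·e^(−0.0781·10/12) + 5.27·e^(−0.0781·16/12) + 0.73·e^(−0.0781·18/12)
I = 4.6100 + 4.7488 + 0.6493 = 10.0081
F = (S − I)·e^(rT) = (168.23 − 10.0081) · e^(0.0781·21/12)
= 158.2219 · e^0.136675 = 158.2219 × 1.146455 = ₹181.39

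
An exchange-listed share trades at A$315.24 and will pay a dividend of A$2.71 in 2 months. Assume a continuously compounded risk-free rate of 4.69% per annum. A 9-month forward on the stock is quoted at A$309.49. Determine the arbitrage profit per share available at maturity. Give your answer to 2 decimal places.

A$14.25 per share

PV(dividends) I = 2.71·e^(−0.0469·2/12) = 2.6889
Fair forward F* = (S − I)·e^(rT) = (315.24 − 2.6889)·e^0.035175 = 312.5511 × 1.035801 = 323.7407
Market A$309.49 < fair 323.7407: forward underpriced → reverse cash-and-carry (short the stock, invest proceeds at r, pay the dividends, go long the forward).
Profit at T = |F_mkt − F*| = |309.49 − 323.7407| = A$14.25 per share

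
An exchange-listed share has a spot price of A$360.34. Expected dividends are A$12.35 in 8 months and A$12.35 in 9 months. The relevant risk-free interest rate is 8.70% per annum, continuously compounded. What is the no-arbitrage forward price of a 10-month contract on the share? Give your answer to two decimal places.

A$362.46

PV(dividends) I = 12.35·e^(−0.0870·8/12) + 12.35·e^(−0.0870·9/12)
I = 11.6541 + 11.5699 = 23.2240
F = (S − I)·e^(rT) = (360.34 − 23.2240) · e^(0.0870·10/12)
= 337.1160 · e^0.072500 = 337.1160 × 1.075193 = A$362.46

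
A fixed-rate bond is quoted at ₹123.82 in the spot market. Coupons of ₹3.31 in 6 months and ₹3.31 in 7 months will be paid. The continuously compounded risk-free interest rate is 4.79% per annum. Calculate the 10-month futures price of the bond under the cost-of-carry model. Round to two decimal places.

₹122.15

PV(coupons) I = 3.31·e^(−0.0479·6/12) + 3.31·e^(−0.0479·7/12)
I = 3.2317 + 3.2188 = 6.4505
F = (S − I)·e^(rT) = (123.82 − 6.4505) · e^(0.0479·10/12)
= 117.3695 · e^0.039917 = 117.3695 × 1.040724 = ₹122.15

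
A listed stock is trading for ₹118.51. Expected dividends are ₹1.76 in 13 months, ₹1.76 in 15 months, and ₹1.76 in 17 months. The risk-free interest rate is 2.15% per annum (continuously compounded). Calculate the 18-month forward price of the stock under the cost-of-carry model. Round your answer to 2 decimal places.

₹117.09

PV(dividends) I = 1.76·e^(−0.0215·13/12) + 1.76·e^(−0.0215·15/12) + 1.76·e^(−0.0215·17/12)
I = 1.7195 + 1.7133 + 1.7072 = 5.1400
F = (S − I)·e^(rT) = (118.51 − 5.1400) · e^(0.0215·18/12)
= 113.3700 · e^0.032250 = 113.3700 × 1.032776 = ₹117.09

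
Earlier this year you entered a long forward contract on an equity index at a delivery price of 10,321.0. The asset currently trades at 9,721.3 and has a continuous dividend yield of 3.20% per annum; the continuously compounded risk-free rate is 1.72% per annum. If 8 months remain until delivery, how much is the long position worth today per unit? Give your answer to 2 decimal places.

Current fair forward for the remaining 8 months: F = S·e^((r − q)·T), (r − q) = 0.0172 − 0.0320 = -0.0148
F = 9721.3 · e^(-0.0148 × 8/12) = 9721.3 × 0.99018185 = 9625.8548
Value of long forward = (F − K)·e^(−rT) = (9625.8548 − 10321.0) · e^(−0.0172·8/12)
= -695.1452 × 0.98859882 = -687.22

-687.22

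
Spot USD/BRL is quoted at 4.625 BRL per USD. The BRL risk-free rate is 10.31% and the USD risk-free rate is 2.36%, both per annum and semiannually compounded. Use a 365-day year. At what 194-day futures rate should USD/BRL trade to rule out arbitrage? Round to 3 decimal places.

By covered interest parity, F = S · (1+r_BRL/2)^(2T) / (1+r_USD/2)^(2T)
= 4.625 × 1.054886 / 1.012548 = 4.625 × 1.041813
F = 4.818 BRL per USD

4.818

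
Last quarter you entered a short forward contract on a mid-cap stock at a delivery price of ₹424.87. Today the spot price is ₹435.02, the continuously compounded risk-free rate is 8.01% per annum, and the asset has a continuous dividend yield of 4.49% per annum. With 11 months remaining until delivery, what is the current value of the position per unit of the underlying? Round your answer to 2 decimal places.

Current fair forward for the remaining 11 months: F = S·e^((r − q)·T), (r − q) = 0.0801 − 0.0449 = 0.0352
F = 435.02 · e^(0.0352 × 11/12) = 435.02 × 1.032793 = 449.2856
Value of long forward = (F − K)·e^(−rT) = (449.2856 − 424.87) · e^(−0.0801·11/12)
= 24.4156 × 0.929206 = 22.69
Short position value = −(long value) = -₹22.69

-₹22.69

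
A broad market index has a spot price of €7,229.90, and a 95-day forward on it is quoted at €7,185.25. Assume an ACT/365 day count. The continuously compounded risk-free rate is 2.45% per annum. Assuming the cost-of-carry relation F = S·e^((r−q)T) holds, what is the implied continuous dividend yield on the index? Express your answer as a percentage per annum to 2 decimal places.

From F = S·e^((r−q)T): (r − q) = ln(F/S)/T
ln(7185.25/7229.90) = ln(0.993824) = -0.006195
(r − q) = -0.006195 / (95/365) = -0.023802
q = r − ln(F/S)/T = 0.0245 + 0.023802 = 0.048302
q = 4.83%

4.83%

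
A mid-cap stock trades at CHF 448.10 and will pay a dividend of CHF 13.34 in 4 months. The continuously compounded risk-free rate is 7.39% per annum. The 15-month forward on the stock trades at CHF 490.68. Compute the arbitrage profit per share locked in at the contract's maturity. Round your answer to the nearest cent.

CHF 13.49 per share

PV(dividends) I = 13.34·e^(−0.0739·4/12) = 13.0154
Fair forward F* = (S − I)·e^(rT) = (448.10 − 13.0154)·e^0.092375 = 435.0846 × 1.096776 = 477.1903
Market CHF 490.68 > fair 477.1903: forward overpriced → cash-and-carry (borrow at r, buy the stock and collect the dividends, short the forward).
Profit at T = |F_mkt − F*| = |490.68 − 477.1903| = CHF 13.49 per share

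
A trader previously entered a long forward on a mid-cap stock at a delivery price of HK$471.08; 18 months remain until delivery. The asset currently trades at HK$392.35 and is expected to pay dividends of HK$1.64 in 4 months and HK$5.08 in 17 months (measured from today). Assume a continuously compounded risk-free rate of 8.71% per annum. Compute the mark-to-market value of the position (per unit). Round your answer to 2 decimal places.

PV(remaining dividends) I = 1.64·e^(−0.0871·4/12) + 5.08·e^(−0.0871·17/12) = 6.0834
Current forward F = (S − I)·e^(rT) = (392.35 − 6.0834)·e^(0.0871·18/12) = 386.2666 × 1.139569 = 440.1774
Value (long) = (F − K)·e^(−rT) = (440.1774 − 471.08) × 0.877525 = -27.1178
Value = -HK$27.12

-HK$27.12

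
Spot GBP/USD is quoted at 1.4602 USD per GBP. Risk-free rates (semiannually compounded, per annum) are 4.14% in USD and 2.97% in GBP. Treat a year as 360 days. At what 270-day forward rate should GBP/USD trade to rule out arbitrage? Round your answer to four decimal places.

By covered interest parity, F = S · (1+r_USD/2)^(2T) / (1+r_GBP/2)^(2T)
= 1.4602 × 1.031210 / 1.022357 = 1.4602 × 1.008659
F = 1.4728 USD per GBP

1.4728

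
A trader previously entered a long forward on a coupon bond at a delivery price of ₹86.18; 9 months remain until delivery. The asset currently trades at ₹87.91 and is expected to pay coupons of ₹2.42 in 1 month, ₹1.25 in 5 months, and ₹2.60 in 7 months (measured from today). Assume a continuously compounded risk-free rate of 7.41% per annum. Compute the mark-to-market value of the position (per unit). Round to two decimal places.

₹0.28

PV(remaining coupons) I = 2.42·e^(−0.0741·1/12) + 1.25·e^(−0.0741·5/12) + 2.60·e^(−0.0741·7/12) = 6.1071
Current forward F = (S − I)·e^(rT) = (87.91 − 6.1071)·e^(0.0741·9/12) = 81.8029 × 1.057148 = 86.4778
Value (long) = (F − K)·e^(−rT) = (86.4778 − 86.18) × 0.945941 = 0.2817
Value = ₹0.28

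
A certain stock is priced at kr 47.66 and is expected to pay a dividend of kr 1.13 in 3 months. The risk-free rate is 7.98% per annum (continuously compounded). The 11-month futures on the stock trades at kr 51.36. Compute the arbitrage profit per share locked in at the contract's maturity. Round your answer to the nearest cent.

PV(dividends) I = 1.13·e^(−0.0798·3/12) = 1.1077
Fair futures F* = (S − I)·e^(rT) = (47.66 − 1.1077)·e^0.073150 = 46.5523 × 1.075892 = 50.0852
Market kr 51.36 > fair 50.0852: forward overpriced → cash-and-carry (borrow at r, buy the stock and collect the dividends, short the forward).
Profit at T = |F_mkt − F*| = |51.36 − 50.0852| = kr 1.27 per share

kr 1.27 per share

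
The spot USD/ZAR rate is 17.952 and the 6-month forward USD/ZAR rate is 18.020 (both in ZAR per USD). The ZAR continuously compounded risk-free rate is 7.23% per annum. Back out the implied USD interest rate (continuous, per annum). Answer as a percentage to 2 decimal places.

6.47%

F = S·e^((r_ZAR − r_USD)T) ⇒ r_USD = r_ZAR − ln(F/S)/T
ln(18.020/17.952) = 0.003781; /(6/12) = 0.007562
r_USD = 0.0723 − 0.007562 = 0.064738
r_USD = 6.47%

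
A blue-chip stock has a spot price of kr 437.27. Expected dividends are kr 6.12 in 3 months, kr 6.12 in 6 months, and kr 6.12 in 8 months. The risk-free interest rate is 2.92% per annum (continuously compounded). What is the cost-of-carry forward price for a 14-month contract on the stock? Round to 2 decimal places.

kr 433.69

PV(dividends) I = 6.12·e^(−0.0292·3/12) + 6.12·e^(−0.0292·6/12) + 6.12·e^(−0.0292·8/12)
I = 6.0755 + 6.0313 + 6.0020 = 18.1088
F = (S − I)·e^(rT) = (437.27 − 18.1088) · e^(0.0292·14/12)
= 419.1612 · e^0.034067 = 419.1612 × 1.034654 = kr 433.69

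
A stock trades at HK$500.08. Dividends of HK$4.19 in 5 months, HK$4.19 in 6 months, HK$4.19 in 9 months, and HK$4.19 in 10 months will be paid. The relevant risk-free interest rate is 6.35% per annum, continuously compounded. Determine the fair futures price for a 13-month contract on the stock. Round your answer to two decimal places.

PV(dividends) I = 4.19·e^(−0.0635·5/12) + 4.19·e^(−0.0635·6/12) + 4.19·e^(−0.0635·9/12) + 4.19·e^(−0.0635·10/12)
I = 4.0806 + 4.0591 + 3.9951 + 3.9740 = 16.1088
F = (S − I)·e^(rT) = (500.08 − 16.1088) · e^(0.0635·13/12)
= 483.9712 · e^0.068792 = 483.9712 × 1.071213 = HK$518.44

HK$518.44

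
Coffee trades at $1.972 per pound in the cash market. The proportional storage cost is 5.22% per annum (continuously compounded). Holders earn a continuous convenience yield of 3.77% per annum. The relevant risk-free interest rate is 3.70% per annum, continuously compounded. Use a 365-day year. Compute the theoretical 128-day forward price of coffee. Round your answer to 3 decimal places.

$2.008 per pound

Net carry = r + u − y = 0.0370 + 0.0522 − 0.0377 = 0.0515
F = S·e^((r+u−y)T) = 1.972 · e^(0.0515 × 128/365) = 1.972 · e^0.018060
= 1.972 × 1.018224 = $2.008 per pound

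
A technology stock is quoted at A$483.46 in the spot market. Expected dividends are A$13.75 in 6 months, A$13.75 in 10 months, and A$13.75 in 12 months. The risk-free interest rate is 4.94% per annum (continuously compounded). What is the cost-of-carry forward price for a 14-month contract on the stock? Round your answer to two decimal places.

PV(dividends) I = 13.75·e^(−0.0494·6/12) + 13.75·e^(−0.0494·10/12) + 13.75·e^(−0.0494·12/12)
I = 13.4145 + 13.1955 + 13.0873 = 39.6973
F = (S − I)·e^(rT) = (483.46 − 39.6973) · e^(0.0494·14/12)
= 443.7627 · e^0.057633 = 443.7627 × 1.059326 = A$470.09

A$470.09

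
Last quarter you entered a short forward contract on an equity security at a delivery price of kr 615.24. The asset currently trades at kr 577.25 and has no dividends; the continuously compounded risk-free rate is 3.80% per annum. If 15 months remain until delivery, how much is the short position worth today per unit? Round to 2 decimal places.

Current fair forward for the remaining 15 months: F = S·e^(r·T), r = 0.0380
F = 577.25 · e^(0.0380 × 15/12) = 577.25 × 1.048646 = 605.3309
Value of long forward = (F − K)·e^(−rT) = (605.3309 − 615.24) · e^(−0.0380·15/12)
= -9.9091 × 0.953610 = -9.45
Short position value = −(long value) = kr 9.45

kr 9.45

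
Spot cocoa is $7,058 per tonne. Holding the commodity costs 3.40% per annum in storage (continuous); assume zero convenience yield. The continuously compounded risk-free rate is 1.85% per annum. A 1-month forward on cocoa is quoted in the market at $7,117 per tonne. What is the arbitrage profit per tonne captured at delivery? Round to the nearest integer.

Fair forward: F* = S·e^(carry·T), with carry = (r + u) = 0.0185 + 0.0340 = 0.0525
F* = 7058 · e^(0.0525 × 1/12) = 7058 · e^0.004375 = 7058 × 1.004385 = $7088.9493
Market $7117 > fair $7088.9493: forward overpriced → cash-and-carry (buy spot, short the forward).
At maturity, profit = |F_mkt − F*| = |7117 − 7088.9493| = $28 per tonne

$28 per tonne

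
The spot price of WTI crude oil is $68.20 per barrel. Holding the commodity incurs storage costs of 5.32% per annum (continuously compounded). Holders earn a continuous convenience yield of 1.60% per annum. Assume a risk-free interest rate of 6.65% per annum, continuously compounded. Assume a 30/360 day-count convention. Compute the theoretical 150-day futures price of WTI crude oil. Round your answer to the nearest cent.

Net carry = r + u − y = 0.0665 + 0.0532 − 0.0160 = 0.1037
F = S·e^((r+u−y)T) = 68.20 · e^(0.1037 × 150/360) = 68.20 · e^0.043208
= 68.20 × 1.044155 = $71.21 per barrel

$71.21 per barrel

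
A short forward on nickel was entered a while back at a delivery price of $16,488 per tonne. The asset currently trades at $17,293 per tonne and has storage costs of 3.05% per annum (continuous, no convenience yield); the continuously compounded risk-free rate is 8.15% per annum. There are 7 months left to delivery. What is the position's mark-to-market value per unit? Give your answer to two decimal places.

-$1880.95 per tonne

Current fair forward for the remaining 7 months: F = S·e^((r + u)·T), (r + u) = 0.0815 + 0.0305 = 0.1120
F = 17293 · e^(0.1120 × 7/12) = 17293 × 1.06751480 = 18460.5334
Value of long forward = (F − K)·e^(−rT) = (18460.5334 − 16488) · e^(−0.0815·7/12)
= 1972.5334 × 0.95357074 = 1880.95
Short position value = −(long value) = -$1880.95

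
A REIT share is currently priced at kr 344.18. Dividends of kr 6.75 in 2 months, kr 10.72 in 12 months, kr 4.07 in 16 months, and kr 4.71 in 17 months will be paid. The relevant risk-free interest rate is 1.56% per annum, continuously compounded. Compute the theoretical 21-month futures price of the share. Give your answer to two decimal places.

kr 327.11

PV(dividends) I = 6.75·e^(−0.0156·2/12) + 10.72·e^(−0.0156·12/12) + 4.07·e^(−0.0156·16/12) + 4.71·e^(−0.0156·17/12)
I = 6.7325 + 10.5541 + 3.9862 + 4.6071 = 25.8799
F = (S − I)·e^(rT) = (344.18 − 25.8799) · e^(0.0156·21/12)
= 318.3001 · e^0.027300 = 318.3001 × 1.027676 = kr 327.11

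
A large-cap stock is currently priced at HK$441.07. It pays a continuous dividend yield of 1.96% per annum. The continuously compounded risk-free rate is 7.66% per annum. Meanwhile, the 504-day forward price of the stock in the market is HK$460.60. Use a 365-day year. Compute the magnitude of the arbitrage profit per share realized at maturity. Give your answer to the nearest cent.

HK$16.59 per share

Fair forward: F* = S·e^(carry·T), with carry = (r − q) = 0.0766 − 0.0196 = 0.0570
F* = 441.07 · e^(0.0570 × 504/365) = 441.07 · e^0.078707 = 441.07 × 1.081887 = HK$477.1879
Market HK$460.60 < fair HK$477.1879: forward underpriced → reverse cash-and-carry (short spot, go long the forward).
At maturity, profit = |F_mkt − F*| = |460.60 − 477.1879| = HK$16.59 per share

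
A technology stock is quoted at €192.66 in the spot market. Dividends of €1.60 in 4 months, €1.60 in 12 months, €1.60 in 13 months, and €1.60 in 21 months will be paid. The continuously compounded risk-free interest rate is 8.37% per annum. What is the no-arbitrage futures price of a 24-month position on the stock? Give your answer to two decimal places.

PV(dividends) I = 1.60·e^(−0.0837·4/12) + 1.60·e^(−0.0837·12/12) + 1.60·e^(−0.0837·13/12) + 1.60·e^(−0.0837·21/12)
I = 1.5560 + 1.4715 + 1.4613 + 1.3820 = 5.8708
F = (S − I)·e^(rT) = (192.66 − 5.8708) · e^(0.0837·24/12)
= 186.7892 · e^0.167400 = 186.7892 × 1.182227 = €220.83

€220.83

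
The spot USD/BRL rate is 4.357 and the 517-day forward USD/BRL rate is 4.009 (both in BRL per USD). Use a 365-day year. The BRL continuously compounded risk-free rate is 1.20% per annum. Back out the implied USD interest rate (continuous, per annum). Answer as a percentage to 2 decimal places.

F = S·e^((r_BRL − r_USD)T) ⇒ r_USD = r_BRL − ln(F/S)/T
ln(4.009/4.357) = -0.083242; /(517/365) = -0.058769
r_USD = 0.0120 + 0.058769 = 0.070769
r_USD = 7.08%

7.08%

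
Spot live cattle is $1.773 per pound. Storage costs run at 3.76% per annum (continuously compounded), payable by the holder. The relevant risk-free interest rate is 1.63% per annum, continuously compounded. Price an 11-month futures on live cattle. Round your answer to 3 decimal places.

Net carry = r + u − y = 0.0163 + 0.0376 − 0.0000 = 0.0539
F = S·e^((r+u−y)T) = 1.773 · e^(0.0539 × 11/12) = 1.773 · e^0.049408
= 1.773 × 1.050649 = $1.863 per pound

$1.863 per pound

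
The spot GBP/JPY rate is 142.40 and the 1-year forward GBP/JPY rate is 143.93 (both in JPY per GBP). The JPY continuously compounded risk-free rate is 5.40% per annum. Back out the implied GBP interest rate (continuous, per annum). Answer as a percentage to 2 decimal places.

F = S·e^((r_JPY − r_GBP)T) ⇒ r_GBP = r_JPY − ln(F/S)/T
ln(143.93/142.40) = 0.010687; /(1) = 0.010687
r_GBP = 0.0540 − 0.010687 = 0.043313
r_GBP = 4.33%

4.33%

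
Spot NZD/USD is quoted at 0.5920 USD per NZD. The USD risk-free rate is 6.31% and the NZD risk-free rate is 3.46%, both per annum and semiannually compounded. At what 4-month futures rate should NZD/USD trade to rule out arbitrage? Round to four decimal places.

By covered interest parity, F = S · (1+r_USD/2)^(2T) / (1+r_NZD/2)^(2T)
= 0.5920 × 1.020924 / 1.011500 = 0.5920 × 1.009317
F = 0.5975 USD per NZD

0.5975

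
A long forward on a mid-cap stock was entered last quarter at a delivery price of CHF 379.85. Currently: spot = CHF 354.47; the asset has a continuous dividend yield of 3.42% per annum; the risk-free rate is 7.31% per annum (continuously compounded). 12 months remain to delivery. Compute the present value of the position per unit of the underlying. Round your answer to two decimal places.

-CHF 10.52

Current fair forward for the remaining 12 months: F = S·e^((r − q)·T), (r − q) = 0.0731 − 0.0342 = 0.0389
F = 354.47 · e^(0.0389 × 12/12) = 354.47 × 1.039667 = 368.5308
Value of long forward = (F − K)·e^(−rT) = (368.5308 − 379.85) · e^(−0.0731·12/12)
= -11.3192 × 0.929508 = -10.52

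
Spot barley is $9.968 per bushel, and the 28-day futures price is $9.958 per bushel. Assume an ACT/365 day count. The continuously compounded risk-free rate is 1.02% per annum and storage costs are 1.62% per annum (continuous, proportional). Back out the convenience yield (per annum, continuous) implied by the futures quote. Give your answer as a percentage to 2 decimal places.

F = S·e^((r+u−y)T) ⇒ (r+u−y) = ln(F/S)/T
ln(9.958/9.968) = -0.001004; /T ⇒ -0.013088
y = r + u − ln(F/S)/T = 0.0102 + 0.0162 + 0.013088 = 0.039488
y = 3.95%

3.95%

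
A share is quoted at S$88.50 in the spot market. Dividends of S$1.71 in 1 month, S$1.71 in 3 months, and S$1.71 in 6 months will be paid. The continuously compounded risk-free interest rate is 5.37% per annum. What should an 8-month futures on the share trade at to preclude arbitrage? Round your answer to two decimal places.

S$86.49

PV(dividends) I = 1.71·e^(−0.0537·1/12) + 1.71·e^(−0.0537·3/12) + 1.71·e^(−0.0537·6/12)
I = 1.7024 + 1.6872 + 1.6647 = 5.0543
F = (S − I)·e^(rT) = (88.50 − 5.0543) · e^(0.0537·8/12)
= 83.4457 · e^0.035800 = 83.4457 × 1.036449 = S$86.49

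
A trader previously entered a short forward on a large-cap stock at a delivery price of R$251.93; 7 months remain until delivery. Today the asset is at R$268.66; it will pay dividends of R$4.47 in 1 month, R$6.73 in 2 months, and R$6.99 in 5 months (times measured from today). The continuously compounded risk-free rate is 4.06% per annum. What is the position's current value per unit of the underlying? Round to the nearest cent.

PV(remaining dividends) I = 4.47·e^(−0.0406·1/12) + 6.73·e^(−0.0406·2/12) + 6.99·e^(−0.0406·5/12) = 18.0123
Current forward F = (S − I)·e^(rT) = (268.66 − 18.0123)·e^(0.0406·7/12) = 250.6477 × 1.023966 = 256.6547
Value (long) = (F − K)·e^(−rT) = (256.6547 − 251.93) × 0.976595 = 4.6141
Short position value = −(long value) = -R$4.61

-R$4.61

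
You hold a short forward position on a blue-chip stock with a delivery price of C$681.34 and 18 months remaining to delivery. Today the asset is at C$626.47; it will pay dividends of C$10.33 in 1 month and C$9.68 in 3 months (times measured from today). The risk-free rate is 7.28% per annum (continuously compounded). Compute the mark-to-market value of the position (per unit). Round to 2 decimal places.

PV(remaining dividends) I = 10.33·e^(−0.0728·1/12) + 9.68·e^(−0.0728·3/12) = 19.7729
Current forward F = (S − I)·e^(rT) = (626.47 − 19.7729)·e^(0.0728·18/12) = 606.6971 × 1.115385 = 676.7008
Value (long) = (F − K)·e^(−rT) = (676.7008 − 681.34) × 0.896551 = -4.1593
Short position value = −(long value) = C$4.16

C$4.16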